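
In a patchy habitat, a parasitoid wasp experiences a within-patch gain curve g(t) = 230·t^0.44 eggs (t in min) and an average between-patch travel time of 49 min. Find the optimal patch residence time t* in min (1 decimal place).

38.5 min

Optimal t* satisfies g'(t*) = g(t*)/(T + t*).
g'(t) = 0.44·230·t^-0.56. Setting 0.44·230·t^-0.56 = 230·t^0.44/(49+t) gives 0.44(49+t) = t, so 0.56·t = 0.44×49.
t* = 0.44×49/0.56 = 38.5 min.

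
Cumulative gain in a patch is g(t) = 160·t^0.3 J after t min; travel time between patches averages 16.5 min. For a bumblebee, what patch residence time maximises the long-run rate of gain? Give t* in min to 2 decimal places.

Optimal t* satisfies g'(t*) = g(t*)/(T + t*).
g'(t) = 0.3·160·t^-0.7. Setting 0.3·160·t^-0.7 = 160·t^0.3/(16.5+t) gives 0.3(16.5+t) = t, so 0.70·t = 0.3×16.5.
t* = 0.3×16.5/0.70 = 7.071 min.

7.07 min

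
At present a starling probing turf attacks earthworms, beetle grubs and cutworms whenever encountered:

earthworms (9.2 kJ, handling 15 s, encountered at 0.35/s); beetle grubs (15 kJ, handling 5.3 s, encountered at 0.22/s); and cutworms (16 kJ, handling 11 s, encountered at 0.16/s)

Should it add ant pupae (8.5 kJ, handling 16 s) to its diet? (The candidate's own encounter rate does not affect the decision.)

No

Intake rate on the current diet: R = (0.35×9.2 + 0.22×15 + 0.16×16) / (1 + 0.35×15 + 0.22×5.3 + 0.16×11) = 9.08/9.176 = 0.9895 kJ/s.
ant pupae: E/h = 8.5/16 = 0.5312 kJ/s.
Since 0.5312 < R, time spent handling ant pupae is better spent searching.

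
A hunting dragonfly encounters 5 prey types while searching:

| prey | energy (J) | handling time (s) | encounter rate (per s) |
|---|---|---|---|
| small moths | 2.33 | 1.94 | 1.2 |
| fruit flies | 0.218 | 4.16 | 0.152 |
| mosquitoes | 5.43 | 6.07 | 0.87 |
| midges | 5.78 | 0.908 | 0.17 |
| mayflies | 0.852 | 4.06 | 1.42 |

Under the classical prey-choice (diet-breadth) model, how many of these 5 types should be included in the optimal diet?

Rank by E/h (J/s): midges 6.37, small moths 1.2, mosquitoes 0.895, mayflies 0.21, fruit flies 0.0524. Include each in turn until the next type's E/h falls below the running intake rate.
Rate on top 1: 0.8512. small moths: 1.2 > 0.8512 → include.
Rate on top 2: 1.085. mosquitoes: 0.895 < 1.085 → exclude; stop.
Optimal diet: midges, small moths — 2 of 5 types.

2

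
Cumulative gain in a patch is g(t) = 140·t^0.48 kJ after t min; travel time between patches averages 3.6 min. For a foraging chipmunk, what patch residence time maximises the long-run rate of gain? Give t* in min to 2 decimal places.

3.32 min

Maximise g(t)/(T+t): set derivative to zero → g'(t)(T+t) = g(t).
g'(t) = 0.48·140·t^-0.52. Setting 0.48·140·t^-0.52 = 140·t^0.48/(3.6+t) gives 0.48(3.6+t) = t, so 0.52·t = 0.48×3.6.
t* = 0.48×3.6/0.52 = 3.323 min.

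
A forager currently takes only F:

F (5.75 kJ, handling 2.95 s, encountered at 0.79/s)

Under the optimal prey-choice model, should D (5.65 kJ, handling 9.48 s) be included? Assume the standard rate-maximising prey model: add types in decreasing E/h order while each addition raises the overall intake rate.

On F alone, R = ΣλE/(1+Σλh) = 4.543/3.331 = 1.364 kJ/s.
Profitability of D: 5.65/9.48 = 0.596 kJ/s.
0.596 < 1.364, so adding D would lower the average — exclude it.

No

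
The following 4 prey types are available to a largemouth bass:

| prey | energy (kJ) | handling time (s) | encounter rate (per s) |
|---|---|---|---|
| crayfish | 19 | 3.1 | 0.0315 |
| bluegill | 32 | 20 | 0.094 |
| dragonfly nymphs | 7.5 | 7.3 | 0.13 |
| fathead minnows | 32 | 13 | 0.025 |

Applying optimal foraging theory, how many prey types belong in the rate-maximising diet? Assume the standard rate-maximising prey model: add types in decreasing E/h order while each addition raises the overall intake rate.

3

E/h in descending order: crayfish 6.13, fathead minnows 2.46, bluegill 1.6, dragonfly nymphs 1.03 kJ/s. The optimal diet is the largest prefix of this list for which every included type satisfies E_i/h_i > R on the types above it.
Rate on top 1: 0.5453. fathead minnows: 2.46 > 0.5453 → include.
Rate on top 2: 0.983. bluegill: 1.6 > 0.983 → include.
Rate on top 3: 1.334. dragonfly nymphs: 1.03 < 1.334 → exclude; stop.
Optimal diet: crayfish, fathead minnows, bluegill — 3 of 4 types.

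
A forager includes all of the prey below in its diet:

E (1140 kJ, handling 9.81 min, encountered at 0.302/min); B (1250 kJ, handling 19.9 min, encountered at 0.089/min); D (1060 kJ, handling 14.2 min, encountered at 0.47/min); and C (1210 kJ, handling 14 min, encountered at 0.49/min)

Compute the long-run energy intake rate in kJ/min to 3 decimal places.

R = (0.302×1140 + 0.089×1250 + 0.47×1060 + 0.49×1210) / (1 + 0.302×9.81 + 0.089×19.9 + 0.47×14.2 + 0.49×14) = 1547/19.27 = 80.27 kJ/min.

80.271 kJ/min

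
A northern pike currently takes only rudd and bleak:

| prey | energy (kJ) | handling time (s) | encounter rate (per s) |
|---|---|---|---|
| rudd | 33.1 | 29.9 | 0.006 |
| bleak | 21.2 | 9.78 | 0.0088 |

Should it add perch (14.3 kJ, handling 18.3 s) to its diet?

Yes

Current rate: (0.006×33.1 + 0.0088×21.2)/(1 + 0.006×29.9 + 0.0088×9.78) = 0.3044 kJ/s.
Profitability of perch: 14.3/18.3 = 0.7814 kJ/s.
0.7814 > 0.3044, so adding perch raises the average — include it.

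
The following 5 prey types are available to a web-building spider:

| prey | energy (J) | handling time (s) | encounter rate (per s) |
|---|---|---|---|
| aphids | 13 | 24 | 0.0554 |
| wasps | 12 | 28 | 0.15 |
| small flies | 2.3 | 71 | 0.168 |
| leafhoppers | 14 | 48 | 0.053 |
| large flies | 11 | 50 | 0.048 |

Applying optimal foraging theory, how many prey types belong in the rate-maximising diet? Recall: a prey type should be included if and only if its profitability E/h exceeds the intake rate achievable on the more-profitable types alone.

E/h in descending order: aphids 0.542, wasps 0.429, leafhoppers 0.292, large flies 0.22, small flies 0.0324 J/s. The optimal diet is the largest prefix of this list for which every included type satisfies E_i/h_i > R on the types above it.
Rate on top 1: 0.3092. wasps: 0.429 > 0.3092 → include.
Rate on top 2: 0.386. leafhoppers: 0.292 < 0.386 → exclude; stop.
Optimal diet: aphids, wasps — 2 of 5 types.

2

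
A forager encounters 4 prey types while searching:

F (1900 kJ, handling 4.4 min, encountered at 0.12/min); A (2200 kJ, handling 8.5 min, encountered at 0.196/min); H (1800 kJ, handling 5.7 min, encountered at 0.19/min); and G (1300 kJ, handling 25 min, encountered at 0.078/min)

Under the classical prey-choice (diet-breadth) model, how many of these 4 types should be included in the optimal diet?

Profitabilities (E/h, kJ/min): F 432, H 316, A 259, G 52. Add prey in this order while the next type's profitability exceeds the intake rate on those already taken.
Rate on top 1: 149.2. H: 316 > 149.2 → include.
Rate on top 2: 218.3. A: 259 > 218.3 → include.
Rate on top 3: 234.1. G: 52 < 234.1 → exclude; stop.
Optimal diet: F, H, A — 3 of 4 types.

3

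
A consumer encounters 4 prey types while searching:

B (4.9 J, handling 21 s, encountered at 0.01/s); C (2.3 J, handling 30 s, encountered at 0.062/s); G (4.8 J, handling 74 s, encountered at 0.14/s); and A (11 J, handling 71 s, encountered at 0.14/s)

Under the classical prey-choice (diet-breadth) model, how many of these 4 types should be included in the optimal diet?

E/h in descending order: B 0.233, A 0.155, C 0.0767, G 0.0649 J/s. The optimal diet is the largest prefix of this list for which every included type satisfies E_i/h_i > R on the types above it.
Rate on top 1: 0.0405. A: 0.155 > 0.0405 → include.
Rate on top 2: 0.1425. C: 0.0767 < 0.1425 → exclude; stop.
Optimal diet: B, A — 2 of 4 types.

2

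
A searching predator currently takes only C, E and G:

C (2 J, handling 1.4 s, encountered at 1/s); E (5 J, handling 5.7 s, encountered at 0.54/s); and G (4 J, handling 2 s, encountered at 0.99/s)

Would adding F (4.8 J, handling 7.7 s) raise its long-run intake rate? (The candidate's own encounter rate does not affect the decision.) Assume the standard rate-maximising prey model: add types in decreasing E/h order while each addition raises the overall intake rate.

On C, E and G alone, R = ΣλE/(1+Σλh) = 8.66/7.458 = 1.161 J/s.
F: E/h = 4.8/7.7 = 0.6234 J/s.
0.6234 < 1.161, so adding F would lower the average — exclude it.

No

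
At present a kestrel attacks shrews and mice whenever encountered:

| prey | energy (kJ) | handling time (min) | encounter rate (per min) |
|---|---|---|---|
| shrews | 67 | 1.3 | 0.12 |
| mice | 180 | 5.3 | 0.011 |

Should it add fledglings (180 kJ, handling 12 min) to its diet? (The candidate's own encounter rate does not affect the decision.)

Current rate: (0.12×67 + 0.011×180)/(1 + 0.12×1.3 + 0.011×5.3) = 8.252 kJ/min.
fledglings: E/h = 180/12 = 15 kJ/min.
15 > 8.252, so adding fledglings raises the average — include it.

Yes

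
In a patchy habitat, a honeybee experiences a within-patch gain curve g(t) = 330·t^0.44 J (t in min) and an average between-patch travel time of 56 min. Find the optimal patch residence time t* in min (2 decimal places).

Maximise g(t)/(T+t): set derivative to zero → g'(t)(T+t) = g(t).
g'(t) = 0.44·330·t^-0.56. Setting 0.44·330·t^-0.56 = 330·t^0.44/(56+t) gives 0.44(56+t) = t, so 0.56·t = 0.44×56.
t* = 0.44×56/0.56 = 44 min.

44.00 min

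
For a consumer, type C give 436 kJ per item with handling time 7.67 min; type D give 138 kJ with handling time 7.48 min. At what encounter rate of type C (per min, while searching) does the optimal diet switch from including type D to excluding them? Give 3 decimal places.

0.063 per min

The zero-one rule: include type D iff E₂/h₂ > λE₁/(1+λh₁). Equality gives the switch point.
λE₁h₂ = E₂ + λE₂h₁ ⇒ λ = E₂/(E₁h₂ − E₂h₁) = 138/(3261 − 1058) = 0.06265 per min.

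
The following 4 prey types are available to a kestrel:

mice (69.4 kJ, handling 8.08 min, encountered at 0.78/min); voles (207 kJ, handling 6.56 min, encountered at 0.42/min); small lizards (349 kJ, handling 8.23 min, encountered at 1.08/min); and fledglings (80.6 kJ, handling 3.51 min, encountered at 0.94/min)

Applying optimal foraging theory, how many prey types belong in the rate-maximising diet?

Profitabilities (E/h, kJ/min): small lizards 42.4, voles 31.6, fledglings 23, mice 8.59. Add prey in this order while the next type's profitability exceeds the intake rate on those already taken.
Rate on top 1: 38.12. voles: 31.6 < 38.12 → exclude; stop.
Optimal diet: small lizards — 1 of 4 types.

1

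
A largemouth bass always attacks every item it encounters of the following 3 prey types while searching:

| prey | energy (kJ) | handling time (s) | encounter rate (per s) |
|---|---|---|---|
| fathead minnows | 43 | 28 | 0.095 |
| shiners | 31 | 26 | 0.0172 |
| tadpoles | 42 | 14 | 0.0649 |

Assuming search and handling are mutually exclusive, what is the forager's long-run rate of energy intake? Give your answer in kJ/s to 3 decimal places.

1.464 kJ/s

R = Σλ_iE_i / (1 + Σλ_ih_i)
Numerator: 0.095×43 + 0.0172×31 + 0.0649×42 = 7.344
Denominator: 1 + 0.095×28 + 0.0172×26 + 0.0649×14 = 5.016
R = 7.344/5.016 = 1.464 kJ/s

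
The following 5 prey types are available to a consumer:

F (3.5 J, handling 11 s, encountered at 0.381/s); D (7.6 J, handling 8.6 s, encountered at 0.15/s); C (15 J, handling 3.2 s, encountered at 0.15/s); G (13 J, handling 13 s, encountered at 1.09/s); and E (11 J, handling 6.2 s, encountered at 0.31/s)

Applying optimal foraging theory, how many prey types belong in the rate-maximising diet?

2

E/h in descending order: C 4.69, E 1.77, G 1, D 0.884, F 0.318 J/s. The optimal diet is the largest prefix of this list for which every included type satisfies E_i/h_i > R on the types above it.
Rate on top 1: 1.52. E: 1.77 > 1.52 → include.
Rate on top 2: 1.664. G: 1 < 1.664 → exclude; stop.
Optimal diet: C, E — 2 of 5 types.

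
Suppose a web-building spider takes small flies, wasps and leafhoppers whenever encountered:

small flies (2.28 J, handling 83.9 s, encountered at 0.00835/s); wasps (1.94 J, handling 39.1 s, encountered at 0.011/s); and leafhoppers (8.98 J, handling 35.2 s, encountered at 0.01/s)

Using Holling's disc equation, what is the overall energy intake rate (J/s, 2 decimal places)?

R = Σλ_iE_i / (1 + Σλ_ih_i)
Numerator: 0.00835×2.28 + 0.011×1.94 + 0.01×8.98 = 0.1302
Denominator: 1 + 0.00835×83.9 + 0.011×39.1 + 0.01×35.2 = 2.483
R = 0.1302/2.483 = 0.05243 J/s

0.05 J/s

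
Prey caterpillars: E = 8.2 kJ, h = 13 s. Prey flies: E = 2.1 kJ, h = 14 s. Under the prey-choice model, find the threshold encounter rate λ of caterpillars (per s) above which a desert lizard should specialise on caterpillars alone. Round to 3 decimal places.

At the threshold, the rate on caterpillars alone equals the profitability of flies: λ·8.2/(1 + λ·13) = 2.1/14 = 0.15.
Rearranging, λ(8.2 − 0.15×13) = 0.15, so λ = 0.15/6.25 = 0.024 per s.

0.024 per s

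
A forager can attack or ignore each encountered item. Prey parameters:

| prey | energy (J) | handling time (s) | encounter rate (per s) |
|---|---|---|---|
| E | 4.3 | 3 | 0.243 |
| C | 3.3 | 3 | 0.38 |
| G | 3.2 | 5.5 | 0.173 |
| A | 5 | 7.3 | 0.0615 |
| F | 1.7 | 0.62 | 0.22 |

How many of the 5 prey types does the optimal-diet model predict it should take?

E/h in descending order: F 2.74, E 1.43, C 1.1, A 0.685, G 0.582 J/s. The optimal diet is the largest prefix of this list for which every included type satisfies E_i/h_i > R on the types above it.
Rate on top 1: 0.3291. E: 1.43 > 0.3291 → include.
Rate on top 2: 0.7606. C: 1.1 > 0.7606 → include.
Rate on top 3: 0.8894. A: 0.685 < 0.8894 → exclude; stop.
Optimal diet: F, E, C — 3 of 5 types.

3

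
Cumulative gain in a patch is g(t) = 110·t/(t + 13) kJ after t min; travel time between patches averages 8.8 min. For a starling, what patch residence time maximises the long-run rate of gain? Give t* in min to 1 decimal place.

10.7 min

By the marginal value theorem, leave when the instantaneous gain rate g'(t) equals the habitat-wide average g(t)/(T + t).
g'(t) = 110·13/(t + 13)². Setting 110·13/(t+13)² = 110t/[(t+13)(8.8+t)] gives 13(8.8+t) = t(t+13), so t² = 13×8.8 = 114.4.
t* = √114.4 = 10.7 min.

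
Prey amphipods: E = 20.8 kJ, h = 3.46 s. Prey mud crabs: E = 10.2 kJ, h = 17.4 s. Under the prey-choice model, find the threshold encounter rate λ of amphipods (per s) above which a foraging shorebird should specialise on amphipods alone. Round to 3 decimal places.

0.031 per s

Drop mud crabs once their profitability E₂/h₂ falls below the rate achievable on amphipods alone: E₂/h₂ = λE₁/(1 + λh₁).
Solve for λ: λE₁h₂ = E₂(1 + λh₁) → λ(E₁h₂ − E₂h₁) = E₂ → λ = E₂/(E₁h₂ − E₂h₁).
λ = 10.2/(20.8×17.4 − 10.2×3.46) = 10.2/326.6 = 0.03123 per s.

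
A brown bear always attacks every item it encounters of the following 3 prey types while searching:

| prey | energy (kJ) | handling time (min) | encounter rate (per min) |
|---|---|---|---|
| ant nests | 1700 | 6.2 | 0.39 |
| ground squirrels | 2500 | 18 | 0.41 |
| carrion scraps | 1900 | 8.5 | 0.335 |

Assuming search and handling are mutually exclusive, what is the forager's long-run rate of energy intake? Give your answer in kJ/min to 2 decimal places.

170.35 kJ/min

R = Σλ_iE_i / (1 + Σλ_ih_i)
Numerator: 0.39×1700 + 0.41×2500 + 0.335×1900 = 2324
Denominator: 1 + 0.39×6.2 + 0.41×18 + 0.335×8.5 = 13.65
R = 2324/13.65 = 170.3 kJ/min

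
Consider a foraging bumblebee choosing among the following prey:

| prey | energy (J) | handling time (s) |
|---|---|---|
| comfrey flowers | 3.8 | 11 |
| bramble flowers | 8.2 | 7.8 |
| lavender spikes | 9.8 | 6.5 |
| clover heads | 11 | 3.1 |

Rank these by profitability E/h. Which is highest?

In descending order of E/h:
clover heads: 11/3.1 = 3.55 J/s
lavender spikes: 9.8/6.5 = 1.51 J/s
bramble flowers: 8.2/7.8 = 1.05 J/s
comfrey flowers: 3.8/11 = 0.345 J/s

clover heads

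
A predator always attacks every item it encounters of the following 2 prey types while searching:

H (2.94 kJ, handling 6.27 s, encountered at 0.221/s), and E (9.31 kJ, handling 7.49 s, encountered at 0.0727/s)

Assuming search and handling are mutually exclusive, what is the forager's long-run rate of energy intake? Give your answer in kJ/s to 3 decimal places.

R = Σλ_iE_i / (1 + Σλ_ih_i)
Numerator: 0.221×2.94 + 0.0727×9.31 = 1.327
Denominator: 1 + 0.221×6.27 + 0.0727×7.49 = 2.93
R = 1.327/2.93 = 0.4527 kJ/s

0.453 kJ/s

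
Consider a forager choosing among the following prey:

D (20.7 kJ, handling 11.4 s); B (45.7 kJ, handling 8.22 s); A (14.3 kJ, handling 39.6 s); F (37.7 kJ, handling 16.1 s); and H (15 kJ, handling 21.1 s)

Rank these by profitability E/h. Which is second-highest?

Profitability E/h (kJ/s): D = 20.7/11.4 = 1.82, B = 45.7/8.22 = 5.56, A = 14.3/39.6 = 0.361, F = 37.7/16.1 = 2.34, H = 15/21.1 = 0.711.
Ranked: B > F > D > H > A.

F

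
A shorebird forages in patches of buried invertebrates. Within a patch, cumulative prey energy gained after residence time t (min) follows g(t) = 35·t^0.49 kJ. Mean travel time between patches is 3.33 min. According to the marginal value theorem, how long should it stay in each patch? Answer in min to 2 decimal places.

3.20 min

Maximise g(t)/(T+t): set derivative to zero → g'(t)(T+t) = g(t).
g'(t) = 0.49·35·t^-0.51. Setting 0.49·35·t^-0.51 = 35·t^0.49/(3.33+t) gives 0.49(3.33+t) = t, so 0.51·t = 0.49×3.33.
t* = 0.49×3.33/0.51 = 3.199 min.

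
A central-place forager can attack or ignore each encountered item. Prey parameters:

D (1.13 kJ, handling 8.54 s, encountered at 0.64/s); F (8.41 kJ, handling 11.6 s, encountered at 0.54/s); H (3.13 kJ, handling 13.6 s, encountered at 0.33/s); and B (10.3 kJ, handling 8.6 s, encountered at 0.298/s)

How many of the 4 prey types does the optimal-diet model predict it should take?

1

E/h in descending order: B 1.2, F 0.725, H 0.23, D 0.132 kJ/s. The optimal diet is the largest prefix of this list for which every included type satisfies E_i/h_i > R on the types above it.
Rate on top 1: 0.8615. F: 0.725 < 0.8615 → exclude; stop.
Optimal diet: B — 1 of 4 types.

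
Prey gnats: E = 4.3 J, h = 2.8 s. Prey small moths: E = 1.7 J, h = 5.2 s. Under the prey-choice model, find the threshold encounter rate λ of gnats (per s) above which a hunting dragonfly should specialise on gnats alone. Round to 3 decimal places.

0.097 per s

The zero-one rule: include small moths iff E₂/h₂ > λE₁/(1+λh₁). Equality gives the switch point.
λE₁h₂ = E₂ + λE₂h₁ ⇒ λ = E₂/(E₁h₂ − E₂h₁) = 1.7/(22.36 − 4.76) = 0.09659 per s.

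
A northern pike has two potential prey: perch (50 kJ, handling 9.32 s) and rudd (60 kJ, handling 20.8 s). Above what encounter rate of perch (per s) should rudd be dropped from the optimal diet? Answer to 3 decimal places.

0.125 per s

Drop rudd once their profitability E₂/h₂ falls below the rate achievable on perch alone: E₂/h₂ = λE₁/(1 + λh₁).
Solve for λ: λE₁h₂ = E₂(1 + λh₁) → λ(E₁h₂ − E₂h₁) = E₂ → λ = E₂/(E₁h₂ − E₂h₁).
λ = 60/(50×20.8 − 60×9.32) = 60/480.8 = 0.1248 per s.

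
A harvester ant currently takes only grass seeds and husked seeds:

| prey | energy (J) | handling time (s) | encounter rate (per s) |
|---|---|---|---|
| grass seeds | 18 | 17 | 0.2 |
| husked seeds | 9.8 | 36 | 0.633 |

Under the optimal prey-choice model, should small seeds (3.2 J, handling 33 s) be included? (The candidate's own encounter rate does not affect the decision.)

On grass seeds and husked seeds alone, R = ΣλE/(1+Σλh) = 9.803/27.19 = 0.3606 J/s.
Profitability of small seeds: 3.2/33 = 0.09697 J/s.
Since 0.09697 < R, time spent handling small seeds is better spent searching.

No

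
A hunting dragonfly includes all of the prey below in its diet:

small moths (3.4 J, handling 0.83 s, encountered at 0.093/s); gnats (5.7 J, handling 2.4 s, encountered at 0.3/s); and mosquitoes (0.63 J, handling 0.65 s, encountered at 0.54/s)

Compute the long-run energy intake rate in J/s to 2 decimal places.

1.10 J/s

Energy encountered per unit search time: 0.093×3.4 + 0.3×5.7 + 0.54×0.63 = 2.366 J/s.
Handling time per unit search time: 0.093×0.83 + 0.3×2.4 + 0.54×0.65 = 1.148.
Rate = 2.366/(1 + 1.148) = 1.102 J/s.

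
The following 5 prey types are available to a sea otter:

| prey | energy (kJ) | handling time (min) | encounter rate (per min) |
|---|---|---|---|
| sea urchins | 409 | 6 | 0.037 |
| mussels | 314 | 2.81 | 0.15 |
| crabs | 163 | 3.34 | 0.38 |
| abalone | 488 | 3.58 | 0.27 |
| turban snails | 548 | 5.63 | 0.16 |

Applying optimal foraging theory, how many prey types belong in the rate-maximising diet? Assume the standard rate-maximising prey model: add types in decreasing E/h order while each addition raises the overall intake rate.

3

Profitabilities (E/h, kJ/min): abalone 136, mussels 112, turban snails 97.3, sea urchins 68.2, crabs 48.8. Add prey in this order while the next type's profitability exceeds the intake rate on those already taken.
Rate on top 1: 67. mussels: 112 > 67 → include.
Rate on top 2: 74.9. turban snails: 97.3 > 74.9 → include.
Rate on top 3: 81.04. sea urchins: 68.2 < 81.04 → exclude; stop.
Optimal diet: abalone, mussels, turban snails — 3 of 5 types.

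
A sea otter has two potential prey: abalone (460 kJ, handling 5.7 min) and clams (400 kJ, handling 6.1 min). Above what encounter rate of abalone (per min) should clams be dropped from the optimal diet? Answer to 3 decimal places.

0.760 per min

At the threshold, the rate on abalone alone equals the profitability of clams: λ·460/(1 + λ·5.7) = 400/6.1 = 65.57.
Rearranging, λ(460 − 65.57×5.7) = 65.57, so λ = 65.57/86.23 = 0.7605 per min.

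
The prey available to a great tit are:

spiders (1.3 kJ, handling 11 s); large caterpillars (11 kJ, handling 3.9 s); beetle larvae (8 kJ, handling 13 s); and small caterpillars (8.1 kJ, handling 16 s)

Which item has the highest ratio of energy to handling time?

large caterpillars

Profitability E/h (kJ/s): spiders = 1.3/11 = 0.118, large caterpillars = 11/3.9 = 2.82, beetle larvae = 8/13 = 0.615, small caterpillars = 8.1/16 = 0.506.
Ranked: large caterpillars > beetle larvae > small caterpillars > spiders.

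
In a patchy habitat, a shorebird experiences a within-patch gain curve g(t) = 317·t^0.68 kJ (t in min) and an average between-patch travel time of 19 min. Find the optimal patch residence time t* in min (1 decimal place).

Optimal t* satisfies g'(t*) = g(t*)/(T + t*).
g'(t) = 0.68·317·t^-0.32. Setting 0.68·317·t^-0.32 = 317·t^0.68/(19+t) gives 0.68(19+t) = t, so 0.32·t = 0.68×19.
t* = 0.68×19/0.32 = 40.38 min.

40.4 min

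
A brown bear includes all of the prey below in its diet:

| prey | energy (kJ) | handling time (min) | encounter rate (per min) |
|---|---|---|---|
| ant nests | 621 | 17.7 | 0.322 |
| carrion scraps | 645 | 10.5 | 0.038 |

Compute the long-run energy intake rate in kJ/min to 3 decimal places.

31.623 kJ/min

R = (0.322×621 + 0.038×645) / (1 + 0.322×17.7 + 0.038×10.5) = 224.5/7.098 = 31.62 kJ/min.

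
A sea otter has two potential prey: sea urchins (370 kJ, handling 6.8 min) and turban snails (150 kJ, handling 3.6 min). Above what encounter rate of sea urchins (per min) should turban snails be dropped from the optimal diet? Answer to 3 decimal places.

The zero-one rule: include turban snails iff E₂/h₂ > λE₁/(1+λh₁). Equality gives the switch point.
λE₁h₂ = E₂ + λE₂h₁ ⇒ λ = E₂/(E₁h₂ − E₂h₁) = 150/(1332 − 1020) = 0.4808 per min.

0.481 per min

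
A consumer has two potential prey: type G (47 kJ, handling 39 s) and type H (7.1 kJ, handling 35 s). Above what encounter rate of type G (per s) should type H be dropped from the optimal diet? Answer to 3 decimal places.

The zero-one rule: include type H iff E₂/h₂ > λE₁/(1+λh₁). Equality gives the switch point.
λE₁h₂ = E₂ + λE₂h₁ ⇒ λ = E₂/(E₁h₂ − E₂h₁) = 7.1/(1645 − 276.9) = 0.00519 per s.

0.005 per s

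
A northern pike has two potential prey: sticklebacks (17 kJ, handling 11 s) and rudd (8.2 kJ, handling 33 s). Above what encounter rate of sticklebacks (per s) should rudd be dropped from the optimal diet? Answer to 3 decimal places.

At the threshold, the rate on sticklebacks alone equals the profitability of rudd: λ·17/(1 + λ·11) = 8.2/33 = 0.2485.
Rearranging, λ(17 − 0.2485×11) = 0.2485, so λ = 0.2485/14.27 = 0.01742 per s.

0.017 per s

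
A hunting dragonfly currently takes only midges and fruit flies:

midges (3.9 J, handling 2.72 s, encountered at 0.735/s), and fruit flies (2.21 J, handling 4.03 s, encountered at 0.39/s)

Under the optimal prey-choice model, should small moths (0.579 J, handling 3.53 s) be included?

On midges and fruit flies alone, R = ΣλE/(1+Σλh) = 3.728/4.571 = 0.8157 J/s.
Profitability of small moths: 0.579/3.53 = 0.164 J/s.
0.164 < 0.8157, so adding small moths would lower the average — exclude it.

No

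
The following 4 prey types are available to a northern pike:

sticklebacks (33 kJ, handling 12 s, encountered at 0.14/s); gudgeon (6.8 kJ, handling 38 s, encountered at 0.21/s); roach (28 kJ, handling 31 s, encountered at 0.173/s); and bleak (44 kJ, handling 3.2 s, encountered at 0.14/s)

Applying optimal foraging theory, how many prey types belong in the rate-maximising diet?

1

Rank by E/h (kJ/s): bleak 13.8, sticklebacks 2.75, roach 0.903, gudgeon 0.179. Include each in turn until the next type's E/h falls below the running intake rate.
Rate on top 1: 4.254. sticklebacks: 2.75 < 4.254 → exclude; stop.
Optimal diet: bleak — 1 of 4 types.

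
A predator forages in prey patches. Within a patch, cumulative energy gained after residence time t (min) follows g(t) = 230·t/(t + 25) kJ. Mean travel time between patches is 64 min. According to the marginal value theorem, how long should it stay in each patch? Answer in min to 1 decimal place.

By the marginal value theorem, leave when the instantaneous gain rate g'(t) equals the habitat-wide average g(t)/(T + t).
g'(t) = 230·25/(t + 25)². Setting 230·25/(t+25)² = 230t/[(t+25)(64+t)] gives 25(64+t) = t(t+25), so t² = 25×64 = 1600.
t* = √1600 = 40 min.

40.0 min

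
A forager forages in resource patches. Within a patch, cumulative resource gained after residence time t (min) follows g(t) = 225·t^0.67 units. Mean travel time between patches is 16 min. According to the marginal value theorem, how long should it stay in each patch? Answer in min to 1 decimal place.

Maximise g(t)/(T+t): set derivative to zero → g'(t)(T+t) = g(t).
g'(t) = 0.67·225·t^-0.33. Setting 0.67·225·t^-0.33 = 225·t^0.67/(16+t) gives 0.67(16+t) = t, so 0.33·t = 0.67×16.
t* = 0.67×16/0.33 = 32.48 min.

32.5 min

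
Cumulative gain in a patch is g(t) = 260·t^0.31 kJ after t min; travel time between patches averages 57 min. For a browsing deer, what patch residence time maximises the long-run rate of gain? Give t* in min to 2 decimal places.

25.61 min

Optimal t* satisfies g'(t*) = g(t*)/(T + t*).
g'(t) = 0.31·260·t^-0.69. Setting 0.31·260·t^-0.69 = 260·t^0.31/(57+t) gives 0.31(57+t) = t, so 0.69·t = 0.31×57.
t* = 0.31×57/0.69 = 25.61 min.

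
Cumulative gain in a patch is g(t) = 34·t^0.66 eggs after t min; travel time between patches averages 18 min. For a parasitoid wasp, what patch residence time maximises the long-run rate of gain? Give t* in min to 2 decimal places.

34.94 min

Optimal t* satisfies g'(t*) = g(t*)/(T + t*).
g'(t) = 0.66·34·t^-0.34. Setting 0.66·34·t^-0.34 = 34·t^0.66/(18+t) gives 0.66(18+t) = t, so 0.34·t = 0.66×18.
t* = 0.66×18/0.34 = 34.94 min.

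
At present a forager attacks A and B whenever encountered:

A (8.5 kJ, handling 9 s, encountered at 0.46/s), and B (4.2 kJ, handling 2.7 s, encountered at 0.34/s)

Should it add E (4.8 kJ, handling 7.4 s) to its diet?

On A and B alone, R = ΣλE/(1+Σλh) = 5.338/6.058 = 0.8811 kJ/s.
E: E/h = 4.8/7.4 = 0.6486 kJ/s.
0.6486 < 0.8811, so adding E would lower the average — exclude it.

No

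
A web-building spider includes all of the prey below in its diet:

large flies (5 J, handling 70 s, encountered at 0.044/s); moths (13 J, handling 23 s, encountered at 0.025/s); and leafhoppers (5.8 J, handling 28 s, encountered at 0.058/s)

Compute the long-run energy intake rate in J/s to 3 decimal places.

R = Σλ_iE_i / (1 + Σλ_ih_i)
Numerator: 0.044×5 + 0.025×13 + 0.058×5.8 = 0.8814
Denominator: 1 + 0.044×70 + 0.025×23 + 0.058×28 = 6.279
R = 0.8814/6.279 = 0.1404 J/s

0.140 J/s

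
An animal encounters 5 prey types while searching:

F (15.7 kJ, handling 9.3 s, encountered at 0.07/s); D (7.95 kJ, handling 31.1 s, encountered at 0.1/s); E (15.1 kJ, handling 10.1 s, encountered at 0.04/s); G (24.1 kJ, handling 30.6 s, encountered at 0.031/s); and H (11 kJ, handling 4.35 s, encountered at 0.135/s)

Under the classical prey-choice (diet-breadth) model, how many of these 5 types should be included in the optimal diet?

E/h in descending order: H 2.53, F 1.69, E 1.5, G 0.788, D 0.256 kJ/s. The optimal diet is the largest prefix of this list for which every included type satisfies E_i/h_i > R on the types above it.
Rate on top 1: 0.9356. F: 1.69 > 0.9356 → include.
Rate on top 2: 1.154. E: 1.5 > 1.154 → include.
Rate on top 3: 1.207. G: 0.788 < 1.207 → exclude; stop.
Optimal diet: H, F, E — 3 of 5 types.

3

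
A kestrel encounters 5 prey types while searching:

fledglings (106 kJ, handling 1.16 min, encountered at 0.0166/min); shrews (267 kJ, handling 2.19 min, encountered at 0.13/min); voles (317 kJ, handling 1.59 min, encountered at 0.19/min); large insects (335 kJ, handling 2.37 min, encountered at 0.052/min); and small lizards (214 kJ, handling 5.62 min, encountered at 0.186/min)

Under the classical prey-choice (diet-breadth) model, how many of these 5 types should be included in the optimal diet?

4

Rank by E/h (kJ/min): voles 199, large insects 141, shrews 122, fledglings 91.4, small lizards 38.1. Include each in turn until the next type's E/h falls below the running intake rate.
Rate on top 1: 46.26. large insects: 141 > 46.26 → include.
Rate on top 2: 54.48. shrews: 122 > 54.48 → include.
Rate on top 3: 65.71. fledglings: 91.4 > 65.71 → include.
Rate on top 4: 65.99. small lizards: 38.1 < 65.99 → exclude; stop.
Optimal diet: voles, large insects, shrews, fledglings — 4 of 5 types.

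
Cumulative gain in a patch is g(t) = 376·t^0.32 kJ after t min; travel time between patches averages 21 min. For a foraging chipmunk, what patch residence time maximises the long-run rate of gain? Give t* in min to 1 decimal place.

By the marginal value theorem, leave when the instantaneous gain rate g'(t) equals the habitat-wide average g(t)/(T + t).
g'(t) = 0.32·376·t^-0.68. Setting 0.32·376·t^-0.68 = 376·t^0.32/(21+t) gives 0.32(21+t) = t, so 0.68·t = 0.32×21.
t* = 0.32×21/0.68 = 9.882 min.

9.9 min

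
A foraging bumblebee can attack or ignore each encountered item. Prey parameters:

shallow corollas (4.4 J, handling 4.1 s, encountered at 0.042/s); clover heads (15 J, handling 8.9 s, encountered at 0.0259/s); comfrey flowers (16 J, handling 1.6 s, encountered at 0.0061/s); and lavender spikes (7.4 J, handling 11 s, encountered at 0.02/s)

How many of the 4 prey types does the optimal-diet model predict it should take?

Rank by E/h (J/s): comfrey flowers 10, clover heads 1.69, shallow corollas 1.07, lavender spikes 0.673. Include each in turn until the next type's E/h falls below the running intake rate.
Rate on top 1: 0.09666. clover heads: 1.69 > 0.09666 → include.
Rate on top 2: 0.3919. shallow corollas: 1.07 > 0.3919 → include.
Rate on top 3: 0.475. lavender spikes: 0.673 > 0.475 → include.
Optimal diet: comfrey flowers, clover heads, shallow corollas, lavender spikes — 4 of 4 types.

4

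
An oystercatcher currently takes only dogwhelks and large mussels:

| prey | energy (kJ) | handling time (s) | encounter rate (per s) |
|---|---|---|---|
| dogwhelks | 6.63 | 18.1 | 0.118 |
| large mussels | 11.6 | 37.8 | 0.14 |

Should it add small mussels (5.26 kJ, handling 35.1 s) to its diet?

Current rate: (0.118×6.63 + 0.14×11.6)/(1 + 0.118×18.1 + 0.14×37.8) = 0.2855 kJ/s.
small mussels: E/h = 5.26/35.1 = 0.1499 kJ/s.
Since 0.1499 < R, time spent handling small mussels is better spent searching.

No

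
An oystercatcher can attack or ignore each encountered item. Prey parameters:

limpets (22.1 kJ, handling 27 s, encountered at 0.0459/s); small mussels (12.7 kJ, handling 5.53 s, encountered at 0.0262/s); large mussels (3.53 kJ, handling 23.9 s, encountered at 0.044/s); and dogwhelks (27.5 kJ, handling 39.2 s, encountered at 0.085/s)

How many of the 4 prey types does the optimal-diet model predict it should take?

Profitabilities (E/h, kJ/s): small mussels 2.3, limpets 0.819, dogwhelks 0.702, large mussels 0.148. Add prey in this order while the next type's profitability exceeds the intake rate on those already taken.
Rate on top 1: 0.2906. limpets: 0.819 > 0.2906 → include.
Rate on top 2: 0.565. dogwhelks: 0.702 > 0.565 → include.
Rate on top 3: 0.6446. large mussels: 0.148 < 0.6446 → exclude; stop.
Optimal diet: small mussels, limpets, dogwhelks — 3 of 4 types.

3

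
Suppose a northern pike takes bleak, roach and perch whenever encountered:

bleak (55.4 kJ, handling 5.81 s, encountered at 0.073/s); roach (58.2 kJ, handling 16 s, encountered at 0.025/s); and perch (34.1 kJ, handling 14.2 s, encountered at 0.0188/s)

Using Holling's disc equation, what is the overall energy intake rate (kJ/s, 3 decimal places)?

2.936 kJ/s

R = Σλ_iE_i / (1 + Σλ_ih_i)
Numerator: 0.073×55.4 + 0.025×58.2 + 0.0188×34.1 = 6.14
Denominator: 1 + 0.073×5.81 + 0.025×16 + 0.0188×14.2 = 2.091
R = 6.14/2.091 = 2.936 kJ/s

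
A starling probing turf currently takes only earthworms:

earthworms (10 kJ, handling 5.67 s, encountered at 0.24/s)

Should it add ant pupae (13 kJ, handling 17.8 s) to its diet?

On earthworms alone, R = ΣλE/(1+Σλh) = 2.4/2.361 = 1.017 kJ/s.
Profitability of ant pupae: 13/17.8 = 0.7303 kJ/s.
Since 0.7303 < R, time spent handling ant pupae is better spent searching.

No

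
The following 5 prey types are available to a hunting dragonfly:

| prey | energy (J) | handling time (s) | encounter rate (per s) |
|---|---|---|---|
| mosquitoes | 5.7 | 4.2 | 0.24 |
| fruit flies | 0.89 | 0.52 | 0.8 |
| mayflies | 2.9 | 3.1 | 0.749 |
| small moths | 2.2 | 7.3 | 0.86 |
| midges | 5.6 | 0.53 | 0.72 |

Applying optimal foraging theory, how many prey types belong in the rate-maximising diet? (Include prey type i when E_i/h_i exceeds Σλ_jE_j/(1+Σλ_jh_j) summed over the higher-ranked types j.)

Profitabilities (E/h, J/s): midges 10.6, fruit flies 1.71, mosquitoes 1.36, mayflies 0.935, small moths 0.301. Add prey in this order while the next type's profitability exceeds the intake rate on those already taken.
Rate on top 1: 2.918. fruit flies: 1.71 < 2.918 → exclude; stop.
Optimal diet: midges — 1 of 5 types.

1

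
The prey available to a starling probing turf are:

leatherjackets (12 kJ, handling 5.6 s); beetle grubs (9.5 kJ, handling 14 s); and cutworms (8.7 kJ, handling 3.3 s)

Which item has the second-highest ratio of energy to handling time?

leatherjackets

Profitability E/h (kJ/s): leatherjackets = 12/5.6 = 2.14, beetle grubs = 9.5/14 = 0.679, cutworms = 8.7/3.3 = 2.64.
Ranked: cutworms > leatherjackets > beetle grubs.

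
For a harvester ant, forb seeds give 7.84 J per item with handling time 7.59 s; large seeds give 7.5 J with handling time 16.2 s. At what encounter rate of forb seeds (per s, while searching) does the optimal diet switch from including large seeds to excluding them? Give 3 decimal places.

0.107 per s

The zero-one rule: include large seeds iff E₂/h₂ > λE₁/(1+λh₁). Equality gives the switch point.
λE₁h₂ = E₂ + λE₂h₁ ⇒ λ = E₂/(E₁h₂ − E₂h₁) = 7.5/(127 − 56.92) = 0.107 per s.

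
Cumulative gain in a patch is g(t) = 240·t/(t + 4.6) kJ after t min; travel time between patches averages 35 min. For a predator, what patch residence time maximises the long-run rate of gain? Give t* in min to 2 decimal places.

12.69 min

By the marginal value theorem, leave when the instantaneous gain rate g'(t) equals the habitat-wide average g(t)/(T + t).
g'(t) = 240·4.6/(t + 4.6)². Setting 240·4.6/(t+4.6)² = 240t/[(t+4.6)(35+t)] gives 4.6(35+t) = t(t+4.6), so t² = 4.6×35 = 161.
t* = √161 = 12.69 min.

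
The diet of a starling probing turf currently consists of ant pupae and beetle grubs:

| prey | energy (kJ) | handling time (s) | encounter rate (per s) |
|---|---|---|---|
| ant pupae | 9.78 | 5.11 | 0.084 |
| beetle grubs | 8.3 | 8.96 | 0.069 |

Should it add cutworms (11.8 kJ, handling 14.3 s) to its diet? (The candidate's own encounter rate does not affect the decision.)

Yes

Intake rate on the current diet: R = (0.084×9.78 + 0.069×8.3) / (1 + 0.084×5.11 + 0.069×8.96) = 1.394/2.047 = 0.6809 kJ/s.
Profitability of cutworms: 11.8/14.3 = 0.8252 kJ/s.
0.8252 > 0.6809, so adding cutworms raises the average — include it.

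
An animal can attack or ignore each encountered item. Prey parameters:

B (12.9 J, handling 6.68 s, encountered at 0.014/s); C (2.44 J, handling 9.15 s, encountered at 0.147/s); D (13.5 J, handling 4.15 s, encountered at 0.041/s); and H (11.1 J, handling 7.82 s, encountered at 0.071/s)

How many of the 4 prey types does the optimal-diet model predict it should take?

Rank by E/h (J/s): D 3.25, B 1.93, H 1.42, C 0.267. Include each in turn until the next type's E/h falls below the running intake rate.
Rate on top 1: 0.473. B: 1.93 > 0.473 → include.
Rate on top 2: 0.5809. H: 1.42 > 0.5809 → include.
Rate on top 3: 0.8369. C: 0.267 < 0.8369 → exclude; stop.
Optimal diet: D, B, H — 3 of 4 types.

3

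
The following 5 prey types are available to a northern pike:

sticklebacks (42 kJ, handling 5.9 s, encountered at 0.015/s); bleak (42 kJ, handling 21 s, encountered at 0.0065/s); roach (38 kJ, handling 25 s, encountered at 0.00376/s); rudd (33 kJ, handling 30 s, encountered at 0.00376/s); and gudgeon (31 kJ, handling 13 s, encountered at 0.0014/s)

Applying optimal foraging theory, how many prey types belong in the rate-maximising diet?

5

E/h in descending order: sticklebacks 7.12, gudgeon 2.38, bleak 2, roach 1.52, rudd 1.1 kJ/s. The optimal diet is the largest prefix of this list for which every included type satisfies E_i/h_i > R on the types above it.
Rate on top 1: 0.5788. gudgeon: 2.38 > 0.5788 → include.
Rate on top 2: 0.6085. bleak: 2 > 0.6085 → include.
Rate on top 3: 0.7613. roach: 1.52 > 0.7613 → include.
Rate on top 4: 0.8146. rudd: 1.1 > 0.8146 → include.
Optimal diet: sticklebacks, gudgeon, bleak, roach, rudd — 5 of 5 types.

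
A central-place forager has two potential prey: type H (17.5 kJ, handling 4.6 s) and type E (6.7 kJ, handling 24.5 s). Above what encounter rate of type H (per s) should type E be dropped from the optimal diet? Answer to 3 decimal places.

0.017 per s

Drop type E once their profitability E₂/h₂ falls below the rate achievable on type H alone: E₂/h₂ = λE₁/(1 + λh₁).
Solve for λ: λE₁h₂ = E₂(1 + λh₁) → λ(E₁h₂ − E₂h₁) = E₂ → λ = E₂/(E₁h₂ − E₂h₁).
λ = 6.7/(17.5×24.5 − 6.7×4.6) = 6.7/397.9 = 0.01684 per s.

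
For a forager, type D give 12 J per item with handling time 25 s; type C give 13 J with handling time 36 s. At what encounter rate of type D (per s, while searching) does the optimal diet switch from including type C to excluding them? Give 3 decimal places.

0.121 per s

Drop type C once their profitability E₂/h₂ falls below the rate achievable on type D alone: E₂/h₂ = λE₁/(1 + λh₁).
Solve for λ: λE₁h₂ = E₂(1 + λh₁) → λ(E₁h₂ − E₂h₁) = E₂ → λ = E₂/(E₁h₂ − E₂h₁).
λ = 13/(12×36 − 13×25) = 13/107 = 0.1215 per s.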